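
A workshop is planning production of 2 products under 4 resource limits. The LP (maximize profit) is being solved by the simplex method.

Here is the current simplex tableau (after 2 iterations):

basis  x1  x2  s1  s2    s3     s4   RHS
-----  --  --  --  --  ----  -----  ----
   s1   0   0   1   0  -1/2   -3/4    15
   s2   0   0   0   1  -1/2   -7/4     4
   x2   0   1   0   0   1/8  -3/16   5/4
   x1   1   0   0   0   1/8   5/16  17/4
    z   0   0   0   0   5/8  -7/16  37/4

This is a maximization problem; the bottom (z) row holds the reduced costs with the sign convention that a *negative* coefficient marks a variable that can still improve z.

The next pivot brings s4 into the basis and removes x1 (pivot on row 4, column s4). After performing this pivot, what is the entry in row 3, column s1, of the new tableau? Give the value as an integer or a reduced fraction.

0

Pivot element is row 4, column s4: 5/16.
Normalize row 4: new (row 4, s1) = 0/(5/16) = 0.
row 3 ← row 3 − (-3/16)·(new row 4): 0 − (-3/16)·0 = 0.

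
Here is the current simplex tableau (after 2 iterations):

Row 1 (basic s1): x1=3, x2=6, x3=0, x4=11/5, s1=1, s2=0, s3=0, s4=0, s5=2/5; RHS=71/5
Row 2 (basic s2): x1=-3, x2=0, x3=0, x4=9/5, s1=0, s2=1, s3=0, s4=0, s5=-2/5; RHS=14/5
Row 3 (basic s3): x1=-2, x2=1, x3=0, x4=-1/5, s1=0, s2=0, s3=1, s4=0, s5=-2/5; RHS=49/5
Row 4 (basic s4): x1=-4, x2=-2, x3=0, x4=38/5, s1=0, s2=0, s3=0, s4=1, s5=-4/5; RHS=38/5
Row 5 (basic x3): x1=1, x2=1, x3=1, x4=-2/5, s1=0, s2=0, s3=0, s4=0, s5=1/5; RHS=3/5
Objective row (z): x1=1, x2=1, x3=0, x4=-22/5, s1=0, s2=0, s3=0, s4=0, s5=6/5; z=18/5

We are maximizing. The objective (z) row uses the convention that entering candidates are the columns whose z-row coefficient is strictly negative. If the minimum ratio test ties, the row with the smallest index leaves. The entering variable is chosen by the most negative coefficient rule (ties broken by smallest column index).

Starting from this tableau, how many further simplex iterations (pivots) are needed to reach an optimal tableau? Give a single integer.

pivot: x4 in, s4 out → z = 8
pivot: x1 in, x3 out → z = 29/3
No improving column remains; optimal.

2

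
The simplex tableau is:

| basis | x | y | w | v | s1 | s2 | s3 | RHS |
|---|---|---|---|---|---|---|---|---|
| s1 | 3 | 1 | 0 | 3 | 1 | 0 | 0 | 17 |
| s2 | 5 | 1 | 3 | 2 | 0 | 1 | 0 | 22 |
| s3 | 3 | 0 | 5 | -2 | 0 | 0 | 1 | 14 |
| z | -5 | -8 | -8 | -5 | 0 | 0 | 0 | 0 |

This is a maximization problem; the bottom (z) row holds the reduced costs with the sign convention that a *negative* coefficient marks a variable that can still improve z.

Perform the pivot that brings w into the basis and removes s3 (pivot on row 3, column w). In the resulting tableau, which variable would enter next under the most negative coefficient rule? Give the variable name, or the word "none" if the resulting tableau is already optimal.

Pivot element 5. New z-row = old z-row − (-8)·(row 3/5).
Updated z-row coefficients: x: -1/5, y: -8, w: 0, v: -41/5, s1: 0, s2: 0, s3: 8/5.
The most negative is -41/5 in column v, so v would enter next.

v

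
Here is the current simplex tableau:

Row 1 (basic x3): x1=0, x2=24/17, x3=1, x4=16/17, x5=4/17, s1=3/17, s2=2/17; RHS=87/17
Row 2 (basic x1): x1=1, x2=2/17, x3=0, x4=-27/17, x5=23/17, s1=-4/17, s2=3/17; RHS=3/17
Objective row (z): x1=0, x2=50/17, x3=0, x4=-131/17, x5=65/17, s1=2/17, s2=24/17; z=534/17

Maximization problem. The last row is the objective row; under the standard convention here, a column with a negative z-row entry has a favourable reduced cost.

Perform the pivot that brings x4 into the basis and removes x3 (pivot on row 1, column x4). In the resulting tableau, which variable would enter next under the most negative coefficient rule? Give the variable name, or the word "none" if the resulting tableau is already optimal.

Pivot element 16/17. New z-row = old z-row − (-131/17)·(row 1/(16/17)).
Updated z-row coefficients: x1: 0, x2: 29/2, x3: 131/16, x4: 0, x5: 23/4, s1: 25/16, s2: 19/8.
No coefficient is strictly negative; the tableau after this pivot is optimal.

none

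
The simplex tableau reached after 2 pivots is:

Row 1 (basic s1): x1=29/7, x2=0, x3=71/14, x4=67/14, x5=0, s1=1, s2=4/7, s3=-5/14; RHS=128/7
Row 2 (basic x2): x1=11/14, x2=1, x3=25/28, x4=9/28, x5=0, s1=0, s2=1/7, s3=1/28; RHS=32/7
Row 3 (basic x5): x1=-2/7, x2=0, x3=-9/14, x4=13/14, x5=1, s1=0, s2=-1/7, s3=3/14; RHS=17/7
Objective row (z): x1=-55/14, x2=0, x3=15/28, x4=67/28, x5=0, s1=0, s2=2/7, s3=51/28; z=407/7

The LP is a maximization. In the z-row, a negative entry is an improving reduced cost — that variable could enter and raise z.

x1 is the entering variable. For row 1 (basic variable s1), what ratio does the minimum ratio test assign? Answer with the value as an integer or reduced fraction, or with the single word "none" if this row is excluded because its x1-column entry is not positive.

128/29

Ratio = RHS / (x1 entry) = (128/7) / (29/7) = 128/29.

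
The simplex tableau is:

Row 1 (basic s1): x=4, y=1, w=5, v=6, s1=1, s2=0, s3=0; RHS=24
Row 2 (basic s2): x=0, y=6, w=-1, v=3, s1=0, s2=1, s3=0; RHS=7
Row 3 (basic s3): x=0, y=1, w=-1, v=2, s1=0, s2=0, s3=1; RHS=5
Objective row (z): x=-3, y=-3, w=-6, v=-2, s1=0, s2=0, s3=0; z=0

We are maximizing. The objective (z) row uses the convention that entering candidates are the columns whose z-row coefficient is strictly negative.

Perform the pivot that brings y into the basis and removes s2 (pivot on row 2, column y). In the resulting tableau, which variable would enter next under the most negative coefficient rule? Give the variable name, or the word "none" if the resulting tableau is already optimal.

Pivot element 6. New z-row = old z-row − (-3)·(row 2/6).
Updated z-row coefficients: x: -3, y: 0, w: -13/2, v: -1/2, s1: 0, s2: 1/2, s3: 0.
The most negative is -13/2 in column w, so w would enter next.

w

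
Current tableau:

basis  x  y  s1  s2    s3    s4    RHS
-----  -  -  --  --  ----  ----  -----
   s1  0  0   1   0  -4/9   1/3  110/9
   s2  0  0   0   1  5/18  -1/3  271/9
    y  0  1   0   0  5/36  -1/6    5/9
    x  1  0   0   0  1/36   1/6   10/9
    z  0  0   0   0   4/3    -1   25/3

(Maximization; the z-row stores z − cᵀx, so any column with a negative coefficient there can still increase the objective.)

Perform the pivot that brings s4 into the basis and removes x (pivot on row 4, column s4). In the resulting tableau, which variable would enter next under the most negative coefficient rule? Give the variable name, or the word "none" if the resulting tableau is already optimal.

none

Pivot element 1/6. New z-row = old z-row − (-1)·(row 4/(1/6)).
Updated z-row coefficients: x: 6, y: 0, s1: 0, s2: 0, s3: 3/2, s4: 0.
No coefficient is strictly negative; the tableau after this pivot is optimal.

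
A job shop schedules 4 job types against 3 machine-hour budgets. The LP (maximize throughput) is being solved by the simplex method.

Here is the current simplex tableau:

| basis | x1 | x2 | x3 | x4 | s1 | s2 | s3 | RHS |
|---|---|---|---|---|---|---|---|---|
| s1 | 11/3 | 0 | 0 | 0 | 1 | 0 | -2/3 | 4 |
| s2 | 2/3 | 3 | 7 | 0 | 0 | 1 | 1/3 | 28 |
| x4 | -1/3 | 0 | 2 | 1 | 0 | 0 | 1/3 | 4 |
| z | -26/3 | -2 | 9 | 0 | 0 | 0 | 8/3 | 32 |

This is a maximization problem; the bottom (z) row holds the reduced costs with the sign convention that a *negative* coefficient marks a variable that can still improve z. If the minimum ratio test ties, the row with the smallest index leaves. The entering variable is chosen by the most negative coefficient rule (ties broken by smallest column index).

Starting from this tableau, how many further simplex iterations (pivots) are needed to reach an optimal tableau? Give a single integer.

2

pivot: x1 in, s1 out → z = 456/11
pivot: x2 in, s2 out → z = 656/11
No improving column remains; optimal.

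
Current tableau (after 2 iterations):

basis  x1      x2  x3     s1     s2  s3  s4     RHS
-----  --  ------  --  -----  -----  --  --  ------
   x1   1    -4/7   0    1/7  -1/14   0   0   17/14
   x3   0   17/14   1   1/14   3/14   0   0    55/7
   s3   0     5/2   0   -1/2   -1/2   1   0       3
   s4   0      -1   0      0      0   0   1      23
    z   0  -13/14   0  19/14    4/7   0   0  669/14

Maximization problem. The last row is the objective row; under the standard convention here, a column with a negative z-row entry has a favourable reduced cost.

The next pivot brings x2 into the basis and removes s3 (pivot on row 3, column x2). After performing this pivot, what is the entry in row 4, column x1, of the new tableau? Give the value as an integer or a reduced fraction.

Pivot element is row 3, column x2: 5/2.
Normalize row 3: new (row 3, x1) = 0/(5/2) = 0.
row 4 ← row 4 − (-1)·(new row 3): 0 − (-1)·0 = 0.

0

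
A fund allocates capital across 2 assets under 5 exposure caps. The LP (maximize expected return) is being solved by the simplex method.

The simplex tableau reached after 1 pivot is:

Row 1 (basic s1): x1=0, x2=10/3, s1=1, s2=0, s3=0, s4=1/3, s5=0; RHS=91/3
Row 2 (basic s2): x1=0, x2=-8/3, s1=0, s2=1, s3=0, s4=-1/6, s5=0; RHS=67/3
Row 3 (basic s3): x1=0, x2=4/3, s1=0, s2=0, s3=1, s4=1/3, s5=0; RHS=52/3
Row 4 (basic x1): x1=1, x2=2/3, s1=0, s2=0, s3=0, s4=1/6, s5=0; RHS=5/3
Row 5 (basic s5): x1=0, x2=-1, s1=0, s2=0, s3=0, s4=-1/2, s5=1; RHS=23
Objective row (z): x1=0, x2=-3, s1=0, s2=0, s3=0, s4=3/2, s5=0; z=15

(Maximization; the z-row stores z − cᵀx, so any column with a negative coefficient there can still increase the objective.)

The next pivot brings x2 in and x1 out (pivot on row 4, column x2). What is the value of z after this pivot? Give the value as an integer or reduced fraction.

Minimum ratio for x2: (5/3)/(2/3) = 5/2.
z changes by −(z-row coeff of x2)·ratio = −(-3)·(5/2) = 15/2.
New z = 15 + (15/2) = 45/2.

45/2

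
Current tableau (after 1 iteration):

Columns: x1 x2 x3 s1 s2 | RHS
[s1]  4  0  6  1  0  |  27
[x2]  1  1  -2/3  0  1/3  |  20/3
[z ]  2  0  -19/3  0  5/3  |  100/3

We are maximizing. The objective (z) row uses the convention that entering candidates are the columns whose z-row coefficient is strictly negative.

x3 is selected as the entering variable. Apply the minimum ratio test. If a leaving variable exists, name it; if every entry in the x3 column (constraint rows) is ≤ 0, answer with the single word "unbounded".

s1

Ratios: row 1 (s1): 27/6 = 9/2; row 2 (x2): entry -2/3 ≤ 0, skip.
Minimum ratio is in the s1 row, so s1 leaves.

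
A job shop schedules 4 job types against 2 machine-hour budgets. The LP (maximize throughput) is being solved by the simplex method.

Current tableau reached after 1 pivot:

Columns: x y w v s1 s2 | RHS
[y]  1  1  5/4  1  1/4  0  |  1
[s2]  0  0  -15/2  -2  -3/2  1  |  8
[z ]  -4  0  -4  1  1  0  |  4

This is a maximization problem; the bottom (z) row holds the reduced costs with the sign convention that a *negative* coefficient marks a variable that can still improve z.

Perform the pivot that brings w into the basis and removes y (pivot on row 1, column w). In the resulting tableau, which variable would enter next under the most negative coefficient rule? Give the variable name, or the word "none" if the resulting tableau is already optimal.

Pivot element 5/4. New z-row = old z-row − (-4)·(row 1/(5/4)).
Updated z-row coefficients: x: -4/5, y: 16/5, w: 0, v: 21/5, s1: 9/5, s2: 0.
The most negative is -4/5 in column x, so x would enter next.

x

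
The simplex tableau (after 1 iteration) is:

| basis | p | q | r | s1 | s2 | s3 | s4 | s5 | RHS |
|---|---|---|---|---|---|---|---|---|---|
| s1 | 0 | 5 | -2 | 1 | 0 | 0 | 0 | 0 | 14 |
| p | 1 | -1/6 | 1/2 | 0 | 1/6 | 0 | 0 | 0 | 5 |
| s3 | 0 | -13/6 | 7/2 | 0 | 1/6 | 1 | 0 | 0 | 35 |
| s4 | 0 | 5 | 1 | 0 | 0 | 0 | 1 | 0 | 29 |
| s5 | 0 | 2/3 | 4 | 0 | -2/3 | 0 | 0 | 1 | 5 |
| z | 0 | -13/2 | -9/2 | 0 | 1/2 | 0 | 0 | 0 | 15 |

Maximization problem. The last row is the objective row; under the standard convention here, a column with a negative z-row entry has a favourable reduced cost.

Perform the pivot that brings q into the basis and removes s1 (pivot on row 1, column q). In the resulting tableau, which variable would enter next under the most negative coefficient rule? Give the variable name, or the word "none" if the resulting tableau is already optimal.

r

Pivot element 5. New z-row = old z-row − (-13/2)·(row 1/5).
Updated z-row coefficients: p: 0, q: 0, r: -71/10, s1: 13/10, s2: 1/2, s3: 0, s4: 0, s5: 0.
The most negative is -71/10 in column r, so r would enter next.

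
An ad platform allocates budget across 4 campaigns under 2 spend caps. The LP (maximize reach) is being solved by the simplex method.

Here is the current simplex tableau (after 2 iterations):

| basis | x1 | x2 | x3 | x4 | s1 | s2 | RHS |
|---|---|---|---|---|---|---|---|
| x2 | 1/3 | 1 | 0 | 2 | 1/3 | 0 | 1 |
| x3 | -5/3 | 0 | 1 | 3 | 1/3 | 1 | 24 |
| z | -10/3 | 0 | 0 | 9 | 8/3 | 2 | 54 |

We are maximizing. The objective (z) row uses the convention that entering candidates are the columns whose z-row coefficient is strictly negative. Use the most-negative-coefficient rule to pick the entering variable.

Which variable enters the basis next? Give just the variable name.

Objective-row coefficients: x1: -10/3, x2: 0, x3: 0, x4: 9, s1: 8/3, s2: 2.
The most negative is -10/3 in column x1, so x1 enters.

x1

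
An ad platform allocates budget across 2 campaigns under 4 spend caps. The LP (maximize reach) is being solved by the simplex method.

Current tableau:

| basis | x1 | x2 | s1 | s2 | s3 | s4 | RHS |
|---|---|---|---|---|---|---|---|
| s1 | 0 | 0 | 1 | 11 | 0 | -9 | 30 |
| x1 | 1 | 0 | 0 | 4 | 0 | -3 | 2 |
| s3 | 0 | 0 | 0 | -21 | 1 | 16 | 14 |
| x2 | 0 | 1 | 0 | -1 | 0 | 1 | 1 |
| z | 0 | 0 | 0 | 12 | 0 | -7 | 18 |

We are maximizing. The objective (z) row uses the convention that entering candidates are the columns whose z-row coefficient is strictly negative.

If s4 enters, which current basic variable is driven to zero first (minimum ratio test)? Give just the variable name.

Ratios: row 1 (s1): entry -9 ≤ 0, skip; row 2 (x1): entry -3 ≤ 0, skip; row 3 (s3): 14/16 = 7/8; row 4 (x2): 1/1 = 1.
Minimum ratio 7/8 is in the s3 row, so s3 leaves.

s3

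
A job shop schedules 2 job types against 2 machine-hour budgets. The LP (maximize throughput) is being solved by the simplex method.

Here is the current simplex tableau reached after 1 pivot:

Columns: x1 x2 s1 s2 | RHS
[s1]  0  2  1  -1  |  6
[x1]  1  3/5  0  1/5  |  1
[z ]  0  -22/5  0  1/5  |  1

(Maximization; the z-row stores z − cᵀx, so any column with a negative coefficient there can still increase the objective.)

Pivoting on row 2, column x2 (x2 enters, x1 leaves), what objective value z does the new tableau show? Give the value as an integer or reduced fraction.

25/3

Minimum ratio for x2: 1/(3/5) = 5/3.
z changes by −(z-row coeff of x2)·ratio = −(-22/5)·(5/3) = 22/3.
New z = 1 + (22/3) = 25/3.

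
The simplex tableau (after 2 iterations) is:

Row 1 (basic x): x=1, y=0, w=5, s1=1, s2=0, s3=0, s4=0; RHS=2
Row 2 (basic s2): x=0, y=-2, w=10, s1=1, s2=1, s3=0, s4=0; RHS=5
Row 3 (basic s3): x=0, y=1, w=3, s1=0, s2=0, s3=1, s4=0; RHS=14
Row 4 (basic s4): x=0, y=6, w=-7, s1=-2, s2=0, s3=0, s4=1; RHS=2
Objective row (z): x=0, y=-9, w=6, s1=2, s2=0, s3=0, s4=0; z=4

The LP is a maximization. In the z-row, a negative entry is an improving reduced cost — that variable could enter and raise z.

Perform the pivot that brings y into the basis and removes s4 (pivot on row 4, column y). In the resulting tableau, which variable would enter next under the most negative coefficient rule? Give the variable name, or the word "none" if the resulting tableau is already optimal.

Pivot element 6. New z-row = old z-row − (-9)·(row 4/6).
Updated z-row coefficients: x: 0, y: 0, w: -9/2, s1: -1, s2: 0, s3: 0, s4: 3/2.
The most negative is -9/2 in column w, so w would enter next.

w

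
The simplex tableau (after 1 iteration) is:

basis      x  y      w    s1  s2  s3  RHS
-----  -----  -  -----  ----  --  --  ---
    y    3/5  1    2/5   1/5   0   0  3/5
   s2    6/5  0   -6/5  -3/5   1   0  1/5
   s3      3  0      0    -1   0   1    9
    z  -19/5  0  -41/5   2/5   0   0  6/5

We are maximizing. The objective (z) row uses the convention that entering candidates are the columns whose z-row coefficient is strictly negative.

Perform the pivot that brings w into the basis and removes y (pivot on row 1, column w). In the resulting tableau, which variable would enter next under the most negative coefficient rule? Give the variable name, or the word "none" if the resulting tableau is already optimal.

none

Pivot element 2/5. New z-row = old z-row − (-41/5)·(row 1/(2/5)).
Updated z-row coefficients: x: 17/2, y: 41/2, w: 0, s1: 9/2, s2: 0, s3: 0.
No coefficient is strictly negative; the tableau after this pivot is optimal.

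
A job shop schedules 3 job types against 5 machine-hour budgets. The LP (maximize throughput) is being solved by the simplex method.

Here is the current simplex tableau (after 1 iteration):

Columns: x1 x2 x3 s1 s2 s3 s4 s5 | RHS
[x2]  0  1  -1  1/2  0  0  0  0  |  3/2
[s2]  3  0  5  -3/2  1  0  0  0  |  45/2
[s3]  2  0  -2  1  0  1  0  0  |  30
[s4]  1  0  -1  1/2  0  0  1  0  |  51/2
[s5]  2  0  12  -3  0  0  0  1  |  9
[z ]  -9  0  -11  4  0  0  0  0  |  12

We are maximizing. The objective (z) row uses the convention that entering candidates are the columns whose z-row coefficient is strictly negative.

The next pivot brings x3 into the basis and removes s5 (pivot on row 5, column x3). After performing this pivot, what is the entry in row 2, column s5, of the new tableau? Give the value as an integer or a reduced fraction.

-5/12

Pivot element is row 5, column x3: 12.
Normalize row 5: new (row 5, s5) = 1/12 = 1/12.
row 2 ← row 2 − 5·(new row 5): 0 − 5·(1/12) = -5/12.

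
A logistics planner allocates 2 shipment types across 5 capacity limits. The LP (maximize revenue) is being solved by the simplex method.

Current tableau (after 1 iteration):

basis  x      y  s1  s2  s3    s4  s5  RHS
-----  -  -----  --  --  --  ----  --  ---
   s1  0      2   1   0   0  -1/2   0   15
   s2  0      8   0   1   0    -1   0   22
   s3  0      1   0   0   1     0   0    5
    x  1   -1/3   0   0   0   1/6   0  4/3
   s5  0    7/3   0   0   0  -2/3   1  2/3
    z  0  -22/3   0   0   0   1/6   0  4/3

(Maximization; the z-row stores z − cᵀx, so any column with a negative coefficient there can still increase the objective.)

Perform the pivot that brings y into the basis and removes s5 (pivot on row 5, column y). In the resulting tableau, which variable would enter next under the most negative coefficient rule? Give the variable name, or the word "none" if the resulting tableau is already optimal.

Pivot element 7/3. New z-row = old z-row − (-22/3)·(row 5/(7/3)).
Updated z-row coefficients: x: 0, y: 0, s1: 0, s2: 0, s3: 0, s4: -27/14, s5: 22/7.
The most negative is -27/14 in column s4, so s4 would enter next.

s4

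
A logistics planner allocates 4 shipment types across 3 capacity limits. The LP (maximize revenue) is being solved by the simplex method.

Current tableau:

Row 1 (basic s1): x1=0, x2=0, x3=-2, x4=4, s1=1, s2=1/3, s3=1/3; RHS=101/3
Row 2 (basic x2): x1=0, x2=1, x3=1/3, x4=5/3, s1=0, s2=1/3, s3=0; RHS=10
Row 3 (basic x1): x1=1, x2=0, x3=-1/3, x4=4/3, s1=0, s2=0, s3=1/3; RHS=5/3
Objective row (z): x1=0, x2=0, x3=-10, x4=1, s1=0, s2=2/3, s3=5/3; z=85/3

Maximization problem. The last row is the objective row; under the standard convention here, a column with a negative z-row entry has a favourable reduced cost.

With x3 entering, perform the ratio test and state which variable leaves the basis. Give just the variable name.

Ratios: row 1 (s1): entry -2 ≤ 0, skip; row 2 (x2): 10/(1/3) = 30; row 3 (x1): entry -1/3 ≤ 0, skip.
Minimum ratio 30 is in the x2 row, so x2 leaves.

x2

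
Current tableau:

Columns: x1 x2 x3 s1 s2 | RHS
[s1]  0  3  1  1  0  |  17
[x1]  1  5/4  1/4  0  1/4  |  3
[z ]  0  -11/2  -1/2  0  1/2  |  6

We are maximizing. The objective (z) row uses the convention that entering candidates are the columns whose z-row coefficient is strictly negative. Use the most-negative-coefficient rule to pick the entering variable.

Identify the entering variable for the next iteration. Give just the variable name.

Objective-row coefficients: x1: 0, x2: -11/2, x3: -1/2, s1: 0, s2: 1/2.
The most negative is -11/2 in column x2, so x2 enters.

x2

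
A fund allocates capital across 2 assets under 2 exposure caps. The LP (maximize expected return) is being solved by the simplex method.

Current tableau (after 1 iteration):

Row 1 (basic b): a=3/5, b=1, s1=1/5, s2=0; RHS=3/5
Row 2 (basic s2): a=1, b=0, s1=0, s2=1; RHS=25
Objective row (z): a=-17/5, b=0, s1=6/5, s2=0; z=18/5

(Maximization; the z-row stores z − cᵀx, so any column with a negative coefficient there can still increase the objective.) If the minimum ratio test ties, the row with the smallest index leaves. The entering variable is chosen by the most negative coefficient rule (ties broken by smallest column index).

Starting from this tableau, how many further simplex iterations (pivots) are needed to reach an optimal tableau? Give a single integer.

1

pivot: a in, b out → z = 7
No improving column remains; optimal.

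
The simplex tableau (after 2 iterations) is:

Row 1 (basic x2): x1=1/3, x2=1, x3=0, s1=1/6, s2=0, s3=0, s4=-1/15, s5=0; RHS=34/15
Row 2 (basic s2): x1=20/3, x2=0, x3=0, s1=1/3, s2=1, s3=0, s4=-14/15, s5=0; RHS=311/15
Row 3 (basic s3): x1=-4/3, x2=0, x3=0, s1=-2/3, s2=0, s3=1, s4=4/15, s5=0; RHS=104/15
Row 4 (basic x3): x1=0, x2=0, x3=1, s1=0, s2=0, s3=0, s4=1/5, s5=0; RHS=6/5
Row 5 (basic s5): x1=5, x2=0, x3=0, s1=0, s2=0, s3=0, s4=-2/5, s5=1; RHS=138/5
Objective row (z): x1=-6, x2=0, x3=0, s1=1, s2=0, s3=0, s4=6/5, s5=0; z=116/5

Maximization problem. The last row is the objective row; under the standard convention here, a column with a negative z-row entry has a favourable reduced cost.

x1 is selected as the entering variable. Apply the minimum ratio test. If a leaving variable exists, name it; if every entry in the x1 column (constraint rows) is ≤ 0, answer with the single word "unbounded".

s2

Ratios: row 1 (x2): (34/15)/(1/3) = 34/5; row 2 (s2): (311/15)/(20/3) = 311/100; row 3 (s3): entry -4/3 ≤ 0, skip; row 4 (x3): entry 0 ≤ 0, skip; row 5 (s5): (138/5)/5 = 138/25.
Minimum ratio is in the s2 row, so s2 leaves.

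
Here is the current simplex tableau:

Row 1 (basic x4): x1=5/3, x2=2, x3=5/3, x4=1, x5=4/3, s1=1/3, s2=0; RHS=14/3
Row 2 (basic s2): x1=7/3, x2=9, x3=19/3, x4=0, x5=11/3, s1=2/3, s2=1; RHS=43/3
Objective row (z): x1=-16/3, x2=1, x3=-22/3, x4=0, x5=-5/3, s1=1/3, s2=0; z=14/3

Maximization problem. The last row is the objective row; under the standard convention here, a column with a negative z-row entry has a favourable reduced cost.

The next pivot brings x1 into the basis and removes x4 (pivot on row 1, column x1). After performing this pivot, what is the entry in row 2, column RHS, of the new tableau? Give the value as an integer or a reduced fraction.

Pivot element is row 1, column x1: 5/3.
Normalize row 1: new (row 1, RHS) = (14/3)/(5/3) = 14/5.
row 2 ← row 2 − (7/3)·(new row 1): 43/3 − (7/3)·(14/5) = 39/5.

39/5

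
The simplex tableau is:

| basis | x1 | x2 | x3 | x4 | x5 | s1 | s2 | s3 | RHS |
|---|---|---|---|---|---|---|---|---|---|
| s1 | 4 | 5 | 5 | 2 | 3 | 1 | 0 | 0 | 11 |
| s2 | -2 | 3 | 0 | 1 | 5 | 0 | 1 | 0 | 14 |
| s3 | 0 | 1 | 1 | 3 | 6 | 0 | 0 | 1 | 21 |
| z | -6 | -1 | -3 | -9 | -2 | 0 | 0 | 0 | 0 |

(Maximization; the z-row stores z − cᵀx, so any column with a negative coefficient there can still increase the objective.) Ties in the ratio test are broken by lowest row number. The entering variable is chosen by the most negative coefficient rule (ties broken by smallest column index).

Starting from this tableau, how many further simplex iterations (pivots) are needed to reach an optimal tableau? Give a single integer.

pivot: x4 in, s1 out → z = 99/2
No improving column remains; optimal.

1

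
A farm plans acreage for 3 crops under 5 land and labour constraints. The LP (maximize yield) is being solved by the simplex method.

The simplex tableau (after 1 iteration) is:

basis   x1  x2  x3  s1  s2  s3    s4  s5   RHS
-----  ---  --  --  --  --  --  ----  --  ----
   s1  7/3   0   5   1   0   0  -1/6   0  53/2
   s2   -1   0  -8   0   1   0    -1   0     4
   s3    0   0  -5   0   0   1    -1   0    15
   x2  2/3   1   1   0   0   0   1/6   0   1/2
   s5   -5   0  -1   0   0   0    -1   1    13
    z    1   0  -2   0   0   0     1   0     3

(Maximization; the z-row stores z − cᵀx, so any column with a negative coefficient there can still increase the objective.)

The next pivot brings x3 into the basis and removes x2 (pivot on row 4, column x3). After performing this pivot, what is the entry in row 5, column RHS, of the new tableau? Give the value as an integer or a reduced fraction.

27/2

Pivot element is row 4, column x3: 1.
Normalize row 4: new (row 4, RHS) = (1/2)/1 = 1/2.
row 5 ← row 5 − (-1)·(new row 4): 13 − (-1)·(1/2) = 27/2.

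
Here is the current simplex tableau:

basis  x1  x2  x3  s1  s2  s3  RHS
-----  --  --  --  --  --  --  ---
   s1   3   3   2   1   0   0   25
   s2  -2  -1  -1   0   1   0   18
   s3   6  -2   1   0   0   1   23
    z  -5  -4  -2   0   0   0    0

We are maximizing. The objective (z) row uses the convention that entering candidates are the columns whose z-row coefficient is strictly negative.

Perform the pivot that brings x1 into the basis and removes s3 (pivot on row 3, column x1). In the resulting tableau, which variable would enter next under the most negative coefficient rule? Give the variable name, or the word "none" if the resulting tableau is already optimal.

Pivot element 6. New z-row = old z-row − (-5)·(row 3/6).
Updated z-row coefficients: x1: 0, x2: -17/3, x3: -7/6, s1: 0, s2: 0, s3: 5/6.
The most negative is -17/3 in column x2, so x2 would enter next.

x2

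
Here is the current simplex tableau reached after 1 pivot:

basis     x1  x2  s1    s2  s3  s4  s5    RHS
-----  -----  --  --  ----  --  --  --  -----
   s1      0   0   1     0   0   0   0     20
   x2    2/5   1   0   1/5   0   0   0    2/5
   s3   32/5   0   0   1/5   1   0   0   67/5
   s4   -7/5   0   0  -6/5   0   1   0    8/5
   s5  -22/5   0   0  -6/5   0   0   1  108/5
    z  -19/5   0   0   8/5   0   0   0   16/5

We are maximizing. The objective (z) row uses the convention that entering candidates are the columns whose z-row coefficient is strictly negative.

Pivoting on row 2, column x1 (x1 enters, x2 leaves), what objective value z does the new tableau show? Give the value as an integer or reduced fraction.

7

Minimum ratio for x1: (2/5)/(2/5) = 1.
z changes by −(z-row coeff of x1)·ratio = −(-19/5)·1 = 19/5.
New z = 16/5 + (19/5) = 7.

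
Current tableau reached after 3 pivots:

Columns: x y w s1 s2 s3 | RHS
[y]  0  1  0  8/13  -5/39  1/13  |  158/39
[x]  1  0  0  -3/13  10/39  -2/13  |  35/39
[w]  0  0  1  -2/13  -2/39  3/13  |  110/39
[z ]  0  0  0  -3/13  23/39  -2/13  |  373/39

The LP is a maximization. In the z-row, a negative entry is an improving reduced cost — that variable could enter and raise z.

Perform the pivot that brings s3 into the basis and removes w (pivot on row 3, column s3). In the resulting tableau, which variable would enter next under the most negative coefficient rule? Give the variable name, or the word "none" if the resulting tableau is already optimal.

s1

Pivot element 3/13. New z-row = old z-row − (-2/13)·(row 3/(3/13)).
Updated z-row coefficients: x: 0, y: 0, w: 2/3, s1: -1/3, s2: 5/9, s3: 0.
The most negative is -1/3 in column s1, so s1 would enter next.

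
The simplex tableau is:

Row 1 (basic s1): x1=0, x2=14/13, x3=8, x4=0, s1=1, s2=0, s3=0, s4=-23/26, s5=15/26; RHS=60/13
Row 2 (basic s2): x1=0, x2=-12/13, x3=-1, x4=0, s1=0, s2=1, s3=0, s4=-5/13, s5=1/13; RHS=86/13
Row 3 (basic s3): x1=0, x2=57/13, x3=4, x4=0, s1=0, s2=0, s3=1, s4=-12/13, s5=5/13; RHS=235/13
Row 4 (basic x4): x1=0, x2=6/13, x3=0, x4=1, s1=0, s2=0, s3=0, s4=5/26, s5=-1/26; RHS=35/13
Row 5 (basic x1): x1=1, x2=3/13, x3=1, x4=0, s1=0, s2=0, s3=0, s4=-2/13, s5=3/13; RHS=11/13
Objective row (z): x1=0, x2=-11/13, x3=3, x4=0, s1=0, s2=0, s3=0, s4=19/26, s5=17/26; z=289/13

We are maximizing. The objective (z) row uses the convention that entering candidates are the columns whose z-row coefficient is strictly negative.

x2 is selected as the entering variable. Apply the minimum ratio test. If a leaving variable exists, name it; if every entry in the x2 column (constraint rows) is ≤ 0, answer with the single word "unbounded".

x1

Ratios: row 1 (s1): (60/13)/(14/13) = 30/7; row 2 (s2): entry -12/13 ≤ 0, skip; row 3 (s3): (235/13)/(57/13) = 235/57; row 4 (x4): (35/13)/(6/13) = 35/6; row 5 (x1): (11/13)/(3/13) = 11/3.
Minimum ratio is in the x1 row, so x1 leaves.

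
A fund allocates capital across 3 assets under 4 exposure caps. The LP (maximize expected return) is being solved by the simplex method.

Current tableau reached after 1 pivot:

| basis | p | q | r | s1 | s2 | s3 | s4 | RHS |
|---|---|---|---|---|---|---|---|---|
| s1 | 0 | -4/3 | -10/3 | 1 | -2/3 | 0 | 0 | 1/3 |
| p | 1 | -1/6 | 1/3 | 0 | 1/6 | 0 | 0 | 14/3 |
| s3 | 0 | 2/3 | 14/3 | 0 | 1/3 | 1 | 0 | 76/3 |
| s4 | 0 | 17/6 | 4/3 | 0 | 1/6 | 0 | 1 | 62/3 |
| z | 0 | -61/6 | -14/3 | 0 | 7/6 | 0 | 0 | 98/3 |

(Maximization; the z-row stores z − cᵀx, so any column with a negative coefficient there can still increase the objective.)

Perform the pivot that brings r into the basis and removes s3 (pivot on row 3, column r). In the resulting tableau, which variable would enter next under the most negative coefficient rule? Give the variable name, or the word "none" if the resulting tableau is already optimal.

Pivot element 14/3. New z-row = old z-row − (-14/3)·(row 3/(14/3)).
Updated z-row coefficients: p: 0, q: -19/2, r: 0, s1: 0, s2: 3/2, s3: 1, s4: 0.
The most negative is -19/2 in column q, so q would enter next.

q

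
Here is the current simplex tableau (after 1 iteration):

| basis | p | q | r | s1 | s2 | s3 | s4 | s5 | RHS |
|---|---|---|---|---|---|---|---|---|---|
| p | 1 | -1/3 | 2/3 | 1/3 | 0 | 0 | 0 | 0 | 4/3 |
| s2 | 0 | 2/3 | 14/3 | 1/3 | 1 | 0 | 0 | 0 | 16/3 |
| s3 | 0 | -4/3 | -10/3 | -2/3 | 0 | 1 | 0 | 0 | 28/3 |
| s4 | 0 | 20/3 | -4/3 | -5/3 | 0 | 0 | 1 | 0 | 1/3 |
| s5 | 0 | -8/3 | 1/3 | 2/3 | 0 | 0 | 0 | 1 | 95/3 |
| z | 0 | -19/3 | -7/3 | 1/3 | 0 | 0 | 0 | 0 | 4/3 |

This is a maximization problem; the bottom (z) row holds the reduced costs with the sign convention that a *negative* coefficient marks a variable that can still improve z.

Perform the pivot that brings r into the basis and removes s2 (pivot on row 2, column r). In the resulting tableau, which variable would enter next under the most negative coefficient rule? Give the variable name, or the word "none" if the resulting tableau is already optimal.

Pivot element 14/3. New z-row = old z-row − (-7/3)·(row 2/(14/3)).
Updated z-row coefficients: p: 0, q: -6, r: 0, s1: 1/2, s2: 1/2, s3: 0, s4: 0, s5: 0.
The most negative is -6 in column q, so q would enter next.

q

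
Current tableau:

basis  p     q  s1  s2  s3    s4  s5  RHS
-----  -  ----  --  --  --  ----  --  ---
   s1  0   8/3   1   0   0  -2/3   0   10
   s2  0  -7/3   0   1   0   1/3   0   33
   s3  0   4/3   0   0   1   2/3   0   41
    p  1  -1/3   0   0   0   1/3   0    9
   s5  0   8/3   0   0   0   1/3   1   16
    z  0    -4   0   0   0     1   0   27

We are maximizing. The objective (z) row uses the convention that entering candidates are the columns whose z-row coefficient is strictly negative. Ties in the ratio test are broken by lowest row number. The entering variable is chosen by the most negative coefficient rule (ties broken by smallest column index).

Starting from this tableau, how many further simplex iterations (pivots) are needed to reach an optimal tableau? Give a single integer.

pivot: q in, s1 out → z = 42
No improving column remains; optimal.

1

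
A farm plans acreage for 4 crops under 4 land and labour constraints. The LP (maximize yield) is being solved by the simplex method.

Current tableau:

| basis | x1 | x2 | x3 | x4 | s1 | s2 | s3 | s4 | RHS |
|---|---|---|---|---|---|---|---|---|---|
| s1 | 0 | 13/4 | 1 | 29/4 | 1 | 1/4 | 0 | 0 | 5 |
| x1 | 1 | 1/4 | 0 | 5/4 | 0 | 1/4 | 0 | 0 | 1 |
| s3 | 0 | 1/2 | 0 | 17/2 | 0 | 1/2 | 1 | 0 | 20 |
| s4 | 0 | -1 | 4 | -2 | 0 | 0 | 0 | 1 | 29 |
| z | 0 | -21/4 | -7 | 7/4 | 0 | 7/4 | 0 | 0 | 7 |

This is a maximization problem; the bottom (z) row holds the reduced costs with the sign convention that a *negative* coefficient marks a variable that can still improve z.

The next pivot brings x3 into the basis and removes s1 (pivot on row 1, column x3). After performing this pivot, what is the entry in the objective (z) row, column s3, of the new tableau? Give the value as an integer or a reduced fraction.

0

Pivot element is row 1, column x3: 1.
Normalize row 1: new (row 1, s3) = 0/1 = 0.
z-row ← z-row − (-7)·(new row 1): 0 − (-7)·0 = 0.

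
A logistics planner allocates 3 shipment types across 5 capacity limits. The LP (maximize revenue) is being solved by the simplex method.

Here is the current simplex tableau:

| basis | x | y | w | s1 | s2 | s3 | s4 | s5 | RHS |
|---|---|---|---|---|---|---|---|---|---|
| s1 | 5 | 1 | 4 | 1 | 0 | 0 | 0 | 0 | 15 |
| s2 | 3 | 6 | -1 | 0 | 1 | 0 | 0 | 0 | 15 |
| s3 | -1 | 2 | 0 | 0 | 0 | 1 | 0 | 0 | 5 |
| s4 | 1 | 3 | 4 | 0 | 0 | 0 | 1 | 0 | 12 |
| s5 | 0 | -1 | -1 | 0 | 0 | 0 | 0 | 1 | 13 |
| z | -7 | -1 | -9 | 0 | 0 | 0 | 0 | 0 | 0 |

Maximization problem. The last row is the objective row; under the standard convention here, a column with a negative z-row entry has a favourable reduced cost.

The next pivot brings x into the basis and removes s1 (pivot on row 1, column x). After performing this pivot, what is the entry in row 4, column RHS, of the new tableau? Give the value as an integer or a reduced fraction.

9

Pivot element is row 1, column x: 5.
Normalize row 1: new (row 1, RHS) = 15/5 = 3.
row 4 ← row 4 − 1·(new row 1): 12 − 1·3 = 9.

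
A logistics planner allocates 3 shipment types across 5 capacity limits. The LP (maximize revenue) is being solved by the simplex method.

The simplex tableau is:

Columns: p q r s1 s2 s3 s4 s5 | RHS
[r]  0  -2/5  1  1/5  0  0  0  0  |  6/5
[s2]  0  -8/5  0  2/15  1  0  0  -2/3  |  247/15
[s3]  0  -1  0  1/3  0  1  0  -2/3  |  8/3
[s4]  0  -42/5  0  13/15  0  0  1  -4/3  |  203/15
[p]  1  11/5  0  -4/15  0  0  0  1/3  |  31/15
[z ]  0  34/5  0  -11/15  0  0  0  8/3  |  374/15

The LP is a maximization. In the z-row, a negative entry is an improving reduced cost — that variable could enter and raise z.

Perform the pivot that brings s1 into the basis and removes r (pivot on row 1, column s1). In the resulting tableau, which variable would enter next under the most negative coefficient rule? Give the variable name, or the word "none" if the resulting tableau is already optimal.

Pivot element 1/5. New z-row = old z-row − (-11/15)·(row 1/(1/5)).
Updated z-row coefficients: p: 0, q: 16/3, r: 11/3, s1: 0, s2: 0, s3: 0, s4: 0, s5: 8/3.
No coefficient is strictly negative; the tableau after this pivot is optimal.

none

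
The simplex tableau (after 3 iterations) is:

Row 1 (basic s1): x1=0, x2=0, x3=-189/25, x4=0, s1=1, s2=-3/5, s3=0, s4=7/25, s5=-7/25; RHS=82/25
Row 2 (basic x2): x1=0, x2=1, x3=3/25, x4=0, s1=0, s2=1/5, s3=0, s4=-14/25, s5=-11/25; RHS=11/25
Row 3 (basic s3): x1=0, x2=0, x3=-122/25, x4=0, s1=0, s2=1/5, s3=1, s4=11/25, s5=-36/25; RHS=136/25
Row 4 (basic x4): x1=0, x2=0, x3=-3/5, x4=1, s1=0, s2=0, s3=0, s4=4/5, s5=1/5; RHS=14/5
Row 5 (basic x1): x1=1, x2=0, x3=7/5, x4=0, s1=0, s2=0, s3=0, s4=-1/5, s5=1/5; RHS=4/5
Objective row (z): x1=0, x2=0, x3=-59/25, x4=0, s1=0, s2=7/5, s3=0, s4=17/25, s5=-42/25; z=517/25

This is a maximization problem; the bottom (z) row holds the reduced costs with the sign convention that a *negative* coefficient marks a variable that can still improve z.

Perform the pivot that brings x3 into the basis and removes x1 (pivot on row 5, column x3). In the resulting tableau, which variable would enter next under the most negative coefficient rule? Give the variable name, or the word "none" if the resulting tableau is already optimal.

Pivot element 7/5. New z-row = old z-row − (-59/25)·(row 5/(7/5)).
Updated z-row coefficients: x1: 59/35, x2: 0, x3: 0, x4: 0, s1: 0, s2: 7/5, s3: 0, s4: 12/35, s5: -47/35.
The most negative is -47/35 in column s5, so s5 would enter next.

s5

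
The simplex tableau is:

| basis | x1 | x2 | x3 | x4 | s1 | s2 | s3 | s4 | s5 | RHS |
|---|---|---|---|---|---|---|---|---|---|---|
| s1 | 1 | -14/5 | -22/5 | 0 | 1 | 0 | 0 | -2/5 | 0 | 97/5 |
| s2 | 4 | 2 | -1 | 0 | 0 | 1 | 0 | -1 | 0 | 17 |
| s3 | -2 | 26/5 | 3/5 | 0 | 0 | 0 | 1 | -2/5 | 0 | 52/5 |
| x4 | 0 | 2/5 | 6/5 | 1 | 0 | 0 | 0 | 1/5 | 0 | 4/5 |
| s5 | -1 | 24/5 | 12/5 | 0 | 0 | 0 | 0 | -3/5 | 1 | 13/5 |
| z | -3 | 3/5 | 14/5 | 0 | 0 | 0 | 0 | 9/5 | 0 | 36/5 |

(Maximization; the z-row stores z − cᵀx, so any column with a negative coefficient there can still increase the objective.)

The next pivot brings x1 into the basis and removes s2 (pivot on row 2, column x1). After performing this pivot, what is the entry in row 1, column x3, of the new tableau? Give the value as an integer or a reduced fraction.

Pivot element is row 2, column x1: 4.
Normalize row 2: new (row 2, x3) = (-1)/4 = -1/4.
row 1 ← row 1 − 1·(new row 2): -22/5 − 1·(-1/4) = -83/20.

-83/20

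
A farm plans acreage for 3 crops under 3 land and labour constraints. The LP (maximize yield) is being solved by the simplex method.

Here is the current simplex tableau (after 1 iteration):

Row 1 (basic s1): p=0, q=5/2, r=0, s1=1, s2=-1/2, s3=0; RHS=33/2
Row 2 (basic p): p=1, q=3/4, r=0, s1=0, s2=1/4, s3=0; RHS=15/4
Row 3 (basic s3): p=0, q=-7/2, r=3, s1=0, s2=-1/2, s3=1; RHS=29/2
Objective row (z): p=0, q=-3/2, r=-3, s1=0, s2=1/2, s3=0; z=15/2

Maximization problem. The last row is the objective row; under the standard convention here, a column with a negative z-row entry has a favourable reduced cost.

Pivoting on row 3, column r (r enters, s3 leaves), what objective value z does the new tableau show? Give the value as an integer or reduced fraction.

22

Minimum ratio for r: (29/2)/3 = 29/6.
z changes by −(z-row coeff of r)·ratio = −(-3)·(29/6) = 29/2.
New z = 15/2 + (29/2) = 22.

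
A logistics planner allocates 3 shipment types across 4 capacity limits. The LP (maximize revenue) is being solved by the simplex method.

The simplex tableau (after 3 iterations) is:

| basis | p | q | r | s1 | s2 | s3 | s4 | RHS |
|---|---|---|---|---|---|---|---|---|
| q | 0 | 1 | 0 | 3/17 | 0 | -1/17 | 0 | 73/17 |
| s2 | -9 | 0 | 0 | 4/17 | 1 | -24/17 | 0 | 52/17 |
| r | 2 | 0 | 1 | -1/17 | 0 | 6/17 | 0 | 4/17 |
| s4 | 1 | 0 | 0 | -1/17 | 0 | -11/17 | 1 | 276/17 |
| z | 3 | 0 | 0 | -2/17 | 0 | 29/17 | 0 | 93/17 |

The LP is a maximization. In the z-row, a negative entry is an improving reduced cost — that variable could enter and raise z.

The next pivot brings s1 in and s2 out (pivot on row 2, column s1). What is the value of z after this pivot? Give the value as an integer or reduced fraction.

Minimum ratio for s1: (52/17)/(4/17) = 13.
z changes by −(z-row coeff of s1)·ratio = −(-2/17)·13 = 26/17.
New z = 93/17 + (26/17) = 7.

7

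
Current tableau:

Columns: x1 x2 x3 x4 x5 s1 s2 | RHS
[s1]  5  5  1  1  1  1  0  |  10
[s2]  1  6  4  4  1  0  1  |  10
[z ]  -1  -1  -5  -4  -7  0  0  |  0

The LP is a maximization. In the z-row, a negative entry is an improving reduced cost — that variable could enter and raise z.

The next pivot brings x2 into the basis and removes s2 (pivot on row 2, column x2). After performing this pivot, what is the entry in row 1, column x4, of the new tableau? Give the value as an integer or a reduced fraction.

-7/3

Pivot element is row 2, column x2: 6.
Normalize row 2: new (row 2, x4) = 4/6 = 2/3.
row 1 ← row 1 − 5·(new row 2): 1 − 5·(2/3) = -7/3.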